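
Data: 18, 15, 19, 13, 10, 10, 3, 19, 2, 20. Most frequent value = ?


Frequencies: 2:1, 3:1, 10:2, 13:1, 15:1, 18:1, 19:2, 20:1
Max frequency = 2
Mode = 10, 19

Mode = 10, 19


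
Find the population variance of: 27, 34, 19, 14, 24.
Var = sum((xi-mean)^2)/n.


Mean = 23.6000
Squared deviations: 11.5600, 108.1600, 21.1600, 92.1600, 0.1600
Sum = 233.2000
Variance = 233.2000/5 = 46.6400

Variance = 46.6400


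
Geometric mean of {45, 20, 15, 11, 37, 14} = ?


Product = 45 × 20 × 15 × 11 × 37 × 14 = 76923000
GM = 76923000^(1/6) = 20.6226

GM = 20.6226


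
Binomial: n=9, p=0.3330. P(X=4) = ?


C(9,4) = 126
p^4 = 0.012296
(1-p)^5 = 0.132017
P = 126 * 0.012296 * 0.132017 = 0.2045

P(X=4) = 0.2045


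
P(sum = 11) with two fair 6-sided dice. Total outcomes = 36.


Total outcomes = 6×6 = 36
Favorable (sum = 11): 2
P = 2/36 = 0.0556

P = 0.0556


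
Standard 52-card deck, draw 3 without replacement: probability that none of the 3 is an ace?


P(no aces) = (48/52) × (47/51) × (46/50)
= 0.7826

P = 0.7826


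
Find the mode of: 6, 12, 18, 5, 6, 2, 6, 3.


Frequencies: 2:1, 3:1, 5:1, 6:3, 12:1, 18:1
Max frequency = 3
Mode = 6

Mode = 6


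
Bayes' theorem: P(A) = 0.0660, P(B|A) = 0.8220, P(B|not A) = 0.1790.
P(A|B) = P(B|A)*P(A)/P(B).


P(B) = P(B|A)*P(A) + P(B|A')*P(A')
= 0.8220*0.0660 + 0.1790*0.9340
= 0.054252 + 0.167186 = 0.221438
P(A|B) = 0.054252/0.221438 = 0.2450

P(A|B) = 0.2450


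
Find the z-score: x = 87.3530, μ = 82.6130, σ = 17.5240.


z = (87.3530 - 82.6130)/17.5240
= 4.7400/17.5240
= 0.2705

z = 0.2705


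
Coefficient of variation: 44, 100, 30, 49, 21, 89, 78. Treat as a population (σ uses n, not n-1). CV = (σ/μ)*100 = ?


Mean = 58.7143
SD = 28.1613
CV = (28.1613/58.7143)*100 = 47.9634%

CV = 47.9634%


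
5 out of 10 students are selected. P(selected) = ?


P = 5/10 = 0.5000

P = 0.5000


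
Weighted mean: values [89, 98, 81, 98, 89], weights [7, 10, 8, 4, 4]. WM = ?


Numerator = 89*7 + 98*10 + 81*8 + 98*4 + 89*4 = 2999
Denominator = 7 + 10 + 8 + 4 + 4 = 33
WM = 2999/33 = 90.8788

WM = 90.8788


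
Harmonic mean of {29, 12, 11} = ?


Sum of reciprocals = 1/29 + 1/12 + 1/11 = 0.208725
HM = 3/0.208725 = 14.3730

HM = 14.3730


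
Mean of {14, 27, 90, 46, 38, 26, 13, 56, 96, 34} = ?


Sum = 14 + 27 + 90 + 46 + 38 + 26 + 13 + 56 + 96 + 34 = 440
n = 10
Mean = 440/10 = 44.0000

Mean = 44.0000


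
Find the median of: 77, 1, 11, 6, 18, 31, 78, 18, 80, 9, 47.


Sorted: 1, 6, 9, 11, 18, 18, 31, 47, 77, 78, 80
n = 11 (odd)
Middle value = 18

Median = 18


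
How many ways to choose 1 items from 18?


C(18,1) = 18!/(1! × 17!)
= 6402373705728000/(1 × 355687428096000)
= 18

C(18,1) = 18


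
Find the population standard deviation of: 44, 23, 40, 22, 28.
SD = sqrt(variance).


Mean = 31.4000
Variance = 80.6400
SD = sqrt(80.6400) = 8.9800

SD = 8.9800


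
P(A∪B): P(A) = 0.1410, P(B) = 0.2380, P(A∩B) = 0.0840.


P(A∪B) = 0.1410 + 0.2380 - 0.0840
= 0.3790 - 0.0840
= 0.2950

P(A∪B) = 0.2950


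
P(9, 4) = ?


P(9,4) = 9!/5!
= 362880/120
= 3024

P(9,4) = 3024


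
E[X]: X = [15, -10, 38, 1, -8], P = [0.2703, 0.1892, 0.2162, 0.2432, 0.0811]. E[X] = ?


E[X] = 15*0.2703 - 10*0.1892 + 38*0.2162 + 1*0.2432 - 8*0.0811
= 4.0545 - 1.8920 + 8.2156 + 0.2432 - 0.6488
= 9.9725

E[X] = 9.9725


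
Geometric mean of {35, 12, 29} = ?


Product = 35 × 12 × 29 = 12180
GM = 12180^(1/3) = 23.0082

GM = 23.0082


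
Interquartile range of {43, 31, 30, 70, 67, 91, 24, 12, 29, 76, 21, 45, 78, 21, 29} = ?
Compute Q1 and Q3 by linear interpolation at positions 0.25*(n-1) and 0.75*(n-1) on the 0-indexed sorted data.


Sorted: 12, 21, 21, 24, 29, 29, 30, 31, 43, 45, 67, 70, 76, 78, 91
Q1 (25th %ile) = 26.5000
Q3 (75th %ile) = 68.5000
IQR = 68.5000 - 26.5000 = 42.0000

IQR = 42.0000


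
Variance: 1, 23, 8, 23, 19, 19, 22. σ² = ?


Mean = 16.4286
Squared deviations: 238.0408, 43.1837, 71.0408, 43.1837, 6.6122, 6.6122, 31.0408
Sum = 439.7143
Variance = 439.7143/7 = 62.8163

Variance = 62.8163


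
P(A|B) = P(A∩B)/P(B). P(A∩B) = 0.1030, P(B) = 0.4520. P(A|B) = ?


P(A|B) = 0.1030/0.4520 = 0.2279

P(A|B) = 0.2279


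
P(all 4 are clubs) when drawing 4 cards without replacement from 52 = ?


P(all clubs) = (13/52) × (12/51) × (11/50) × (10/49)
= 0.0026

P = 0.0026


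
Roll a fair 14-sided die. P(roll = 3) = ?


Favorable outcomes (roll = 3): 1
Total outcomes = 14
P = 1/14 = 0.0714

P = 0.0714


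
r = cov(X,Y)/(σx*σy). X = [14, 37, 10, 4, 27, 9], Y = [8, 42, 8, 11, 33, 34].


Mean X = 16.8333, Mean Y = 22.6667
SD X = 11.480660, SD Y = 13.996031
Cov = 116.277778
r = 116.277778/(11.480660*13.996031) = 0.7236

r = 0.7236


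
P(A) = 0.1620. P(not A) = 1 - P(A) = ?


P(not A) = 1 - 0.1620 = 0.8380

P(not A) = 0.8380


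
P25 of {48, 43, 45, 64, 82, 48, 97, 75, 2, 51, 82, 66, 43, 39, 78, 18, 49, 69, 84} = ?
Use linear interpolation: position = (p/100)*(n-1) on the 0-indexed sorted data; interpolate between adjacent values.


Sorted: 2, 18, 39, 43, 43, 45, 48, 48, 49, 51, 64, 66, 69, 75, 78, 82, 82, 84, 97
n = 19
Index = 25/100 * 18 = 4.5000
Lower = data[4] = 43, Upper = data[5] = 45
P25 = 43 + 0.5000*(2) = 44.0000

P25 = 44.0000


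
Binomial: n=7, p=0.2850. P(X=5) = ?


C(7,5) = 21
p^5 = 0.001880
(1-p)^2 = 0.511225
P = 21 * 0.001880 * 0.511225 = 0.0202

P(X=5) = 0.0202


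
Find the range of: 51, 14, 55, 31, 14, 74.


Max = 74, Min = 14
Range = 74 - 14 = 60

Range = 60


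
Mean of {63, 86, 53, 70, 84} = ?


Sum = 63 + 86 + 53 + 70 + 84 = 356
n = 5
Mean = 356/5 = 71.2000

Mean = 71.2000


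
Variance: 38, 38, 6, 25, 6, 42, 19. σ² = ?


Mean = 24.8571
Squared deviations: 172.7347, 172.7347, 355.5918, 0.0204, 355.5918, 293.8776, 34.3061
Sum = 1384.8571
Variance = 1384.8571/7 = 197.8367

Variance = 197.8367


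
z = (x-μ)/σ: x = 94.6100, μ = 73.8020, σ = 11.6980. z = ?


z = (94.6100 - 73.8020)/11.6980
= 20.8080/11.6980
= 1.7788

z = 1.7788


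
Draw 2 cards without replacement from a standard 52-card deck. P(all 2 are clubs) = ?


P(all clubs) = (13/52) × (12/51)
= 0.0588

P = 0.0588


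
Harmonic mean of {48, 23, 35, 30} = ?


Sum of reciprocals = 1/48 + 1/23 + 1/35 + 1/30 = 0.126216
HM = 4/0.126216 = 31.6916

HM = 31.6916


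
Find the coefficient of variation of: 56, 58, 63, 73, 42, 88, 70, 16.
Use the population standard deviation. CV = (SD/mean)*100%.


Mean = 58.2500
SD = 20.3639
CV = (20.3639/58.2500)*100 = 34.9594%

CV = 34.9594%


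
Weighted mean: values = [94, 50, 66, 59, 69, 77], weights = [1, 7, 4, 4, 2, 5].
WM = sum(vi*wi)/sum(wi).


Numerator = 94*1 + 50*7 + 66*4 + 59*4 + 69*2 + 77*5 = 1467
Denominator = 1 + 7 + 4 + 4 + 2 + 5 = 23
WM = 1467/23 = 63.7826

WM = 63.7826


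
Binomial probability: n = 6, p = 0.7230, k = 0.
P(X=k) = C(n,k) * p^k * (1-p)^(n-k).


C(6,0) = 1
p^0 = 1.000000
(1-p)^6 = 0.000452
P = 1 * 1.000000 * 0.000452 = 0.0005

P(X=0) = 0.0005


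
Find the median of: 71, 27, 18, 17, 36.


Sorted: 17, 18, 27, 36, 71
n = 5 (odd)
Middle value = 27

Median = 27


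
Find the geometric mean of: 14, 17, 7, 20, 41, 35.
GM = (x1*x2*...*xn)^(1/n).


Product = 14 × 17 × 7 × 20 × 41 × 35 = 47814200
GM = 47814200^(1/6) = 19.0514

GM = 19.0514


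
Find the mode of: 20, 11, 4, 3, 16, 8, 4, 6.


Frequencies: 3:1, 4:2, 6:1, 8:1, 11:1, 16:1, 20:1
Max frequency = 2
Mode = 4

Mode = 4


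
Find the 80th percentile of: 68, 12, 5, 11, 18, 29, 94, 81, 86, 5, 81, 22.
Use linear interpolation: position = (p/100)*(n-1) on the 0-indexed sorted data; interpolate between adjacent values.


Sorted: 5, 5, 11, 12, 18, 22, 29, 68, 81, 81, 86, 94
n = 12
Index = 80/100 * 11 = 8.8000
Lower = data[8] = 81, Upper = data[9] = 81
P80 = 81 + 0.8000*(0) = 81.0000

P80 = 81.0000


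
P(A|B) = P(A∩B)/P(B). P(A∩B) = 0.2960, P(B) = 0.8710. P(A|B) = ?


P(A|B) = 0.2960/0.8710 = 0.3398

P(A|B) = 0.3398


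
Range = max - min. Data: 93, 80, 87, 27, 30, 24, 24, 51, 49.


Max = 93, Min = 24
Range = 93 - 24 = 69

Range = 69


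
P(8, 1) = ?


P(8,1) = 8!/7!
= 40320/5040
= 8

P(8,1) = 8


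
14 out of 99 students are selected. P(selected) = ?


P = 14/99 = 0.1414

P = 0.1414


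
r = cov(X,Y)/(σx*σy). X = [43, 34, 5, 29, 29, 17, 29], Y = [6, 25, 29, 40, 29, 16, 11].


Mean X = 26.5714, Mean Y = 22.2857
SD X = 11.337134, SD Y = 10.976784
Cov = -42.877551
r = -42.877551/(11.337134*10.976784) = -0.3445

r = -0.3445


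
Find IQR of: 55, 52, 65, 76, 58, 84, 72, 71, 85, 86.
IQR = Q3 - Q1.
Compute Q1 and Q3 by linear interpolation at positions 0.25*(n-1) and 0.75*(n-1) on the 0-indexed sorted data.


Sorted: 52, 55, 58, 65, 71, 72, 76, 84, 85, 86
Q1 (25th %ile) = 59.7500
Q3 (75th %ile) = 82.0000
IQR = 82.0000 - 59.7500 = 22.2500

IQR = 22.2500


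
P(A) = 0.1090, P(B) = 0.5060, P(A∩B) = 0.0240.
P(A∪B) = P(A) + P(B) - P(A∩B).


P(A∪B) = 0.1090 + 0.5060 - 0.0240
= 0.6150 - 0.0240
= 0.5910

P(A∪B) = 0.5910


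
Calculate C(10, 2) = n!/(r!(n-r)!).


C(10,2) = 10!/(2! × 8!)
= 3628800/(2 × 40320)
= 45

C(10,2) = 45


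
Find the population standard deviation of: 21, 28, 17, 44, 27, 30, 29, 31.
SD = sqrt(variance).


Mean = 28.3750
Variance = 54.9844
SD = sqrt(54.9844) = 7.4151

SD = 7.4151


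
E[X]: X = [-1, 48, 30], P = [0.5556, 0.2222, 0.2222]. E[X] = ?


E[X] = -1*0.5556 + 48*0.2222 + 30*0.2222
= -0.5556 + 10.6656 + 6.6660
= 16.7760

E[X] = 16.7760


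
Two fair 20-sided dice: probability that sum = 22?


Total outcomes = 20×20 = 400
Favorable (sum = 22): 19
P = 19/400 = 0.0475

P = 0.0475


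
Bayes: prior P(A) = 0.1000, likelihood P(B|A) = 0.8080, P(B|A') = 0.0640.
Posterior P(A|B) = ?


P(B) = P(B|A)*P(A) + P(B|A')*P(A')
= 0.8080*0.1000 + 0.0640*0.9000
= 0.080800 + 0.057600 = 0.138400
P(A|B) = 0.080800/0.138400 = 0.5838

P(A|B) = 0.5838


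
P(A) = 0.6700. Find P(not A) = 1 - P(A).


P(not A) = 1 - 0.6700 = 0.3300

P(not A) = 0.3300


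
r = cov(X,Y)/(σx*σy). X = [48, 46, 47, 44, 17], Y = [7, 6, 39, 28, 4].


Mean X = 40.4000, Mean Y = 16.8000
SD X = 11.774549, SD Y = 14.105318
Cov = 70.280000
r = 70.280000/(11.774549*14.105318) = 0.4232

r = 0.4232


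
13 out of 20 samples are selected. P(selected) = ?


P = 13/20 = 0.6500

P = 0.6500


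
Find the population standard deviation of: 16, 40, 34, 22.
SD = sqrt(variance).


Mean = 28.0000
Variance = 90.0000
SD = sqrt(90.0000) = 9.4868

SD = 9.4868


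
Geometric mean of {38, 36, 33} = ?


Product = 38 × 36 × 33 = 45144
GM = 45144^(1/3) = 35.6068

GM = 35.6068


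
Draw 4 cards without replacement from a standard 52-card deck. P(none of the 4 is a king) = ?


P(no kings) = (48/52) × (47/51) × (46/50) × (45/49)
= 0.7187

P = 0.7187


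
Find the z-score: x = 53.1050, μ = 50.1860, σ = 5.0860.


z = (53.1050 - 50.1860)/5.0860
= 2.9190/5.0860
= 0.5739

z = 0.5739


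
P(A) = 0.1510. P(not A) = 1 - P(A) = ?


P(not A) = 1 - 0.1510 = 0.8490

P(not A) = 0.8490


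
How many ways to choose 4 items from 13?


C(13,4) = 13!/(4! × 9!)
= 6227020800/(24 × 362880)
= 715

C(13,4) = 715


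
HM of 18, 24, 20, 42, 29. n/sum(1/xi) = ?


Sum of reciprocals = 1/18 + 1/24 + 1/20 + 1/42 + 1/29 = 0.205515
HM = 5/0.205515 = 24.3292

HM = 24.3292


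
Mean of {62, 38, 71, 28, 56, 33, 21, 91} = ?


Sum = 62 + 38 + 71 + 28 + 56 + 33 + 21 + 91 = 400
n = 8
Mean = 400/8 = 50.0000

Mean = 50.0000


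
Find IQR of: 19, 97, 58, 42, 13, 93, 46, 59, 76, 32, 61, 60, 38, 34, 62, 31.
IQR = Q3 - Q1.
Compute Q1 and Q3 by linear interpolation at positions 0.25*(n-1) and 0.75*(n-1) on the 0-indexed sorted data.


Sorted: 13, 19, 31, 32, 34, 38, 42, 46, 58, 59, 60, 61, 62, 76, 93, 97
Q1 (25th %ile) = 33.5000
Q3 (75th %ile) = 61.2500
IQR = 61.2500 - 33.5000 = 27.7500

IQR = 27.7500


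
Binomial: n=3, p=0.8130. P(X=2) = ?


C(3,2) = 3
p^2 = 0.660969
(1-p)^1 = 0.187000
P = 3 * 0.660969 * 0.187000 = 0.3708

P(X=2) = 0.3708


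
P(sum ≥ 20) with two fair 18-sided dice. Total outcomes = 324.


Total outcomes = 18×18 = 324
Favorable (sum ≥ 20): 153
P = 153/324 = 0.4722

P = 0.4722


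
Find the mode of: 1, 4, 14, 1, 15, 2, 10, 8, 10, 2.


Frequencies: 1:2, 2:2, 4:1, 8:1, 10:2, 14:1, 15:1
Max frequency = 2
Mode = 1, 2, 10

Mode = 1, 2, 10


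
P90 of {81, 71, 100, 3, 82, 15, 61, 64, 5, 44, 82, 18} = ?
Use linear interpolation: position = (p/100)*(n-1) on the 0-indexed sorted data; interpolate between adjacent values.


Sorted: 3, 5, 15, 18, 44, 61, 64, 71, 81, 82, 82, 100
n = 12
Index = 90/100 * 11 = 9.9000
Lower = data[9] = 82, Upper = data[10] = 82
P90 = 82 + 0.9000*(0) = 82.0000

P90 = 82.0000


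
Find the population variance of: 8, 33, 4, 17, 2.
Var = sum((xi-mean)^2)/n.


Mean = 12.8000
Squared deviations: 23.0400, 408.0400, 77.4400, 17.6400, 116.6400
Sum = 642.8000
Variance = 642.8000/5 = 128.5600

Variance = 128.5600


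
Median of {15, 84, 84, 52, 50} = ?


Sorted: 15, 50, 52, 84, 84
n = 5 (odd)
Middle value = 52

Median = 52


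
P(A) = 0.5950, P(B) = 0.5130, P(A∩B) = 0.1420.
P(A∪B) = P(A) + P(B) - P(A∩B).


P(A∪B) = 0.5950 + 0.5130 - 0.1420
= 1.1080 - 0.1420
= 0.9660

P(A∪B) = 0.9660


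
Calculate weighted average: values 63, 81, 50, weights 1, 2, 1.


Numerator = 63*1 + 81*2 + 50*1 = 275
Denominator = 1 + 2 + 1 = 4
WM = 275/4 = 68.7500

WM = 68.7500


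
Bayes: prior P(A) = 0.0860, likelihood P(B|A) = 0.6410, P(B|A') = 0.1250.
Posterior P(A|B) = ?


P(B) = P(B|A)*P(A) + P(B|A')*P(A')
= 0.6410*0.0860 + 0.1250*0.9140
= 0.055126 + 0.114250 = 0.169376
P(A|B) = 0.055126/0.169376 = 0.3255

P(A|B) = 0.3255


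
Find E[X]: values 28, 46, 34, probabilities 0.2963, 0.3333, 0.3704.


E[X] = 28*0.2963 + 46*0.3333 + 34*0.3704
= 8.2964 + 15.3318 + 12.5936
= 36.2218

E[X] = 36.2218


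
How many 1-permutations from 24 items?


P(24,1) = 24!/23!
= 620448401733239439360000/25852016738884976640000
= 24

P(24,1) = 24


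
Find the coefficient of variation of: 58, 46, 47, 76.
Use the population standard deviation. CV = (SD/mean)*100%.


Mean = 56.7500
SD = 12.0701
CV = (12.0701/56.7500)*100 = 21.2689%

CV = 21.2689%


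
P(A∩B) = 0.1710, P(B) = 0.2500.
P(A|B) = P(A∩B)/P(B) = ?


P(A|B) = 0.1710/0.2500 = 0.6840

P(A|B) = 0.6840


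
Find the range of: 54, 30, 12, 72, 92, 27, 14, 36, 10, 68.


Max = 92, Min = 10
Range = 92 - 10 = 82

Range = 82


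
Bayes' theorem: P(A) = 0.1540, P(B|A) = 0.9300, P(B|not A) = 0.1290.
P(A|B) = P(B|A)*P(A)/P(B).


P(B) = P(B|A)*P(A) + P(B|A')*P(A')
= 0.9300*0.1540 + 0.1290*0.8460
= 0.143220 + 0.109134 = 0.252354
P(A|B) = 0.143220/0.252354 = 0.5675

P(A|B) = 0.5675


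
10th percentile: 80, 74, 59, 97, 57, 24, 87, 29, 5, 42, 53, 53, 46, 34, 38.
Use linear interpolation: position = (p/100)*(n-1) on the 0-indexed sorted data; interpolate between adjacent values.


Sorted: 5, 24, 29, 34, 38, 42, 46, 53, 53, 57, 59, 74, 80, 87, 97
n = 15
Index = 10/100 * 14 = 1.4000
Lower = data[1] = 24, Upper = data[2] = 29
P10 = 24 + 0.4000*(5) = 26.0000

P10 = 26.0000


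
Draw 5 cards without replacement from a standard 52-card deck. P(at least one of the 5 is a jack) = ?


P(at least one) = 1 - P(none)
P(none) = (48/52) × (47/51) × (46/50) × (45/49) × (44/48) = 0.658842
P(at least one) = 1 - 0.658842 = 0.3412

P = 0.3412


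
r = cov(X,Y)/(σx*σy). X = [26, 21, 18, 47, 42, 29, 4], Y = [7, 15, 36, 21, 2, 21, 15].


Mean X = 26.7143, Mean Y = 16.7143
SD X = 13.498299, SD Y = 10.180012
Cov = -34.367347
r = -34.367347/(13.498299*10.180012) = -0.2501

r = -0.2501


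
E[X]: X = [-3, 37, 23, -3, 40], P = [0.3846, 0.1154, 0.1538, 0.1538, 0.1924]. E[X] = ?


E[X] = -3*0.3846 + 37*0.1154 + 23*0.1538 - 3*0.1538 + 40*0.1924
= -1.1538 + 4.2698 + 3.5374 - 0.4614 + 7.6960
= 13.8880

E[X] = 13.8880


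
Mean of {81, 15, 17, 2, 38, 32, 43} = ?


Sum = 81 + 15 + 17 + 2 + 38 + 32 + 43 = 228
n = 7
Mean = 228/7 = 32.5714

Mean = 32.5714


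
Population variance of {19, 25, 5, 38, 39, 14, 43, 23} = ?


Mean = 25.7500
Squared deviations: 45.5625, 0.5625, 430.5625, 150.0625, 175.5625, 138.0625, 297.5625, 7.5625
Sum = 1245.5000
Variance = 1245.5000/8 = 155.6875

Variance = 155.6875


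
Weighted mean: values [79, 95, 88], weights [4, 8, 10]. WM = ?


Numerator = 79*4 + 95*8 + 88*10 = 1956
Denominator = 4 + 8 + 10 = 22
WM = 1956/22 = 88.9091

WM = 88.9091


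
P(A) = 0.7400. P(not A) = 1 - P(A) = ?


P(not A) = 1 - 0.7400 = 0.2600

P(not A) = 0.2600


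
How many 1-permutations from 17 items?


P(17,1) = 17!/16!
= 355687428096000/20922789888000
= 17

P(17,1) = 17


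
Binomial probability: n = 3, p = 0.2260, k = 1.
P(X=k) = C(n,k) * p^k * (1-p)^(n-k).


C(3,1) = 3
p^1 = 0.226000
(1-p)^2 = 0.599076
P = 3 * 0.226000 * 0.599076 = 0.4062

P(X=1) = 0.4062


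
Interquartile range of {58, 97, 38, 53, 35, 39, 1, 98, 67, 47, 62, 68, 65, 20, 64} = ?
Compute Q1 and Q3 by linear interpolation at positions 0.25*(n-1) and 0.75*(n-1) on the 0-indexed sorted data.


Sorted: 1, 20, 35, 38, 39, 47, 53, 58, 62, 64, 65, 67, 68, 97, 98
Q1 (25th %ile) = 38.5000
Q3 (75th %ile) = 66.0000
IQR = 66.0000 - 38.5000 = 27.5000

IQR = 27.5000


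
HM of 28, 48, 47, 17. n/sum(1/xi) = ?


Sum of reciprocals = 1/28 + 1/48 + 1/47 + 1/17 = 0.136648
HM = 4/0.136648 = 29.2723

HM = 29.2723


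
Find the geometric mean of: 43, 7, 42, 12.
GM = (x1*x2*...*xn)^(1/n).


Product = 43 × 7 × 42 × 12 = 151704
GM = 151704^(1/4) = 19.7356

GM = 19.7356


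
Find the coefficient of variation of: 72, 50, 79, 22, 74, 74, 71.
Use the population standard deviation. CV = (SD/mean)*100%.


Mean = 63.1429
SD = 18.8712
CV = (18.8712/63.1429)*100 = 29.8865%

CV = 29.8865%


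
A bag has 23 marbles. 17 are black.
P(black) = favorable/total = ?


P = 17/23 = 0.7391

P = 0.7391


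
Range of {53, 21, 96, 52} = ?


Max = 96, Min = 21
Range = 96 - 21 = 75

Range = 75


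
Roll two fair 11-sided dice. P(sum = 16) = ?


Total outcomes = 11×11 = 121
Favorable (sum = 16): 7
P = 7/121 = 0.0579

P = 0.0579


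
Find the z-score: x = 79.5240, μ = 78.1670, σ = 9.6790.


z = (79.5240 - 78.1670)/9.6790
= 1.3570/9.6790
= 0.1402

z = 0.1402


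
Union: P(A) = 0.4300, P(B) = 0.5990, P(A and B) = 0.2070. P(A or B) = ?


P(A∪B) = 0.4300 + 0.5990 - 0.2070
= 1.0290 - 0.2070
= 0.8220

P(A∪B) = 0.8220


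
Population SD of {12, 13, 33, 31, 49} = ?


Mean = 27.6000
Variance = 191.0400
SD = sqrt(191.0400) = 13.8217

SD = 13.8217


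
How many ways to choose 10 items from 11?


C(11,10) = 11!/(10! × 1!)
= 39916800/(3628800 × 1)
= 11

C(11,10) = 11


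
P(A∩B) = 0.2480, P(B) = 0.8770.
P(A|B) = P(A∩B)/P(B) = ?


P(A|B) = 0.2480/0.8770 = 0.2828

P(A|B) = 0.2828


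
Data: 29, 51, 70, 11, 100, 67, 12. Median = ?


Sorted: 11, 12, 29, 51, 67, 70, 100
n = 7 (odd)
Middle value = 51

Median = 51


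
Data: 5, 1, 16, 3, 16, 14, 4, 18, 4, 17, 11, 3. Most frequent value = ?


Frequencies: 1:1, 3:2, 4:2, 5:1, 11:1, 14:1, 16:2, 17:1, 18:1
Max frequency = 2
Mode = 3, 4, 16

Mode = 3, 4, 16


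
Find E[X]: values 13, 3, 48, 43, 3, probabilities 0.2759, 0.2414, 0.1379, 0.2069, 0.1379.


E[X] = 13*0.2759 + 3*0.2414 + 48*0.1379 + 43*0.2069 + 3*0.1379
= 3.5867 + 0.7242 + 6.6192 + 8.8967 + 0.4137
= 20.2405

E[X] = 20.2405


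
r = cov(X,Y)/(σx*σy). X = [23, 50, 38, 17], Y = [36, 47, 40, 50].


Mean X = 32.0000, Mean Y = 43.2500
SD X = 12.903488, SD Y = 5.539630
Cov = 3.000000
r = 3.000000/(12.903488*5.539630) = 0.0420

r = 0.0420


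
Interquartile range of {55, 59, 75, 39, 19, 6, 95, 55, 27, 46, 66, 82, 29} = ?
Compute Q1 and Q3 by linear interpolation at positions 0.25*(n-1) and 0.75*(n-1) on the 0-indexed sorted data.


Sorted: 6, 19, 27, 29, 39, 46, 55, 55, 59, 66, 75, 82, 95
Q1 (25th %ile) = 29.0000
Q3 (75th %ile) = 66.0000
IQR = 66.0000 - 29.0000 = 37.0000

IQR = 37.0000


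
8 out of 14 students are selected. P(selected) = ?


P = 8/14 = 0.5714

P = 0.5714


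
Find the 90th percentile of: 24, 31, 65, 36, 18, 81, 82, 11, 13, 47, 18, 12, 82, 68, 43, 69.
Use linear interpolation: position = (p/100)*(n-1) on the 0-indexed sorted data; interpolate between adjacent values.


Sorted: 11, 12, 13, 18, 18, 24, 31, 36, 43, 47, 65, 68, 69, 81, 82, 82
n = 16
Index = 90/100 * 15 = 13.5000
Lower = data[13] = 81, Upper = data[14] = 82
P90 = 81 + 0.5000*(1) = 81.5000

P90 = 81.5000


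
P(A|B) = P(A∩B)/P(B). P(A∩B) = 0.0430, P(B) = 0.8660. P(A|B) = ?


P(A|B) = 0.0430/0.8660 = 0.0497

P(A|B) = 0.0497


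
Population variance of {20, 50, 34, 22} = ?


Mean = 31.5000
Squared deviations: 132.2500, 342.2500, 6.2500, 90.2500
Sum = 571.0000
Variance = 571.0000/4 = 142.7500

Variance = 142.7500


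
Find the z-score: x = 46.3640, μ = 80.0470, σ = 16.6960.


z = (46.3640 - 80.0470)/16.6960
= -33.6830/16.6960
= -2.0174

z = -2.0174


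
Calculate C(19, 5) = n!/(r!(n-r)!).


C(19,5) = 19!/(5! × 14!)
= 121645100408832000/(120 × 87178291200)
= 11628

C(19,5) = 11628


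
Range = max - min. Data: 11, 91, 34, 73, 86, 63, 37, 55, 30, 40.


Max = 91, Min = 11
Range = 91 - 11 = 80

Range = 80


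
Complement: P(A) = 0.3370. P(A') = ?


P(not A) = 1 - 0.3370 = 0.6630

P(not A) = 0.6630


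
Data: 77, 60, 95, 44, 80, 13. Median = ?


Sorted: 13, 44, 60, 77, 80, 95
n = 6 (even)
Middle values: 60 and 77
Median = (60+77)/2 = 68.5000

Median = 68.5000


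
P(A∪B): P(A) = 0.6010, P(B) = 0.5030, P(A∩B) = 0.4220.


P(A∪B) = 0.6010 + 0.5030 - 0.4220
= 1.1040 - 0.4220
= 0.6820

P(A∪B) = 0.6820


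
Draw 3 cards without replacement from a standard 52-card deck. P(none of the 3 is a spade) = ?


P(no spades) = (39/52) × (38/51) × (37/50)
= 0.4135

P = 0.4135


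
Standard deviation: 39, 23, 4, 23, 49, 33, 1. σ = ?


Mean = 24.5714
Variance = 265.6735
SD = sqrt(265.6735) = 16.2995

SD = 16.2995


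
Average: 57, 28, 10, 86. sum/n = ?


Sum = 57 + 28 + 10 + 86 = 181
n = 4
Mean = 181/4 = 45.2500

Mean = 45.2500


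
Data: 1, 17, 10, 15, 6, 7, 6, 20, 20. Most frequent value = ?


Frequencies: 1:1, 6:2, 7:1, 10:1, 15:1, 17:1, 20:2
Max frequency = 2
Mode = 6, 20

Mode = 6, 20


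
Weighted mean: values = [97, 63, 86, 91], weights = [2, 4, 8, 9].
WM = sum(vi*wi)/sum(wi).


Numerator = 97*2 + 63*4 + 86*8 + 91*9 = 1953
Denominator = 2 + 4 + 8 + 9 = 23
WM = 1953/23 = 84.9130

WM = 84.9130


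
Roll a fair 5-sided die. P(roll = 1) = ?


Favorable outcomes (roll = 1): 1
Total outcomes = 5
P = 1/5 = 0.2000

P = 0.2000


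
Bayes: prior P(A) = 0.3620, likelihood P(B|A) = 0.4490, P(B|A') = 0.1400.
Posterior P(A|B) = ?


P(B) = P(B|A)*P(A) + P(B|A')*P(A')
= 0.4490*0.3620 + 0.1400*0.6380
= 0.162538 + 0.089320 = 0.251858
P(A|B) = 0.162538/0.251858 = 0.6454

P(A|B) = 0.6454


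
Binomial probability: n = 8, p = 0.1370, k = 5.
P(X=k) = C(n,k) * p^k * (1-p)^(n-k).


C(8,5) = 56
p^5 = 4.826172e-05
(1-p)^3 = 0.642736
P = 56 * 4.826172e-05 * 0.642736 = 0.0017

P(X=5) = 0.0017


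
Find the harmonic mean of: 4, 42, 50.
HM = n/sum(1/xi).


Sum of reciprocals = 1/4 + 1/42 + 1/50 = 0.293810
HM = 3/0.293810 = 10.2107

HM = 10.2107


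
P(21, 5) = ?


P(21,5) = 21!/16!
= 51090942171709440000/20922789888000
= 2441880

P(21,5) = 2441880


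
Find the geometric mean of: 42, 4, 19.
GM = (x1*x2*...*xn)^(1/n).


Product = 42 × 4 × 19 = 3192
GM = 3192^(1/3) = 14.7238

GM = 14.7238


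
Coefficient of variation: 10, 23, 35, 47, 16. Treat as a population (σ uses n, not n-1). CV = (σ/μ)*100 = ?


Mean = 26.2000
SD = 13.3177
CV = (13.3177/26.2000)*100 = 50.8308%

CV = 50.8308%


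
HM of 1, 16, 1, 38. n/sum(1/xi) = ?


Sum of reciprocals = 1/1 + 1/16 + 1/1 + 1/38 = 2.088816
HM = 4/2.088816 = 1.9150

HM = 1.9150


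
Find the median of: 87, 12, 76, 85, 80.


Sorted: 12, 76, 80, 85, 87
n = 5 (odd)
Middle value = 80

Median = 80


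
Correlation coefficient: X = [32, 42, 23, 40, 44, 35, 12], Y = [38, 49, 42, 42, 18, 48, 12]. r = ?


Mean X = 32.5714, Mean Y = 35.5714
SD X = 10.661776, SD Y = 13.563155
Cov = 60.816327
r = 60.816327/(10.661776*13.563155) = 0.4206

r = 0.4206


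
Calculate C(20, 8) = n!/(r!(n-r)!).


C(20,8) = 20!/(8! × 12!)
= 2432902008176640000/(40320 × 479001600)
= 125970

C(20,8) = 125970


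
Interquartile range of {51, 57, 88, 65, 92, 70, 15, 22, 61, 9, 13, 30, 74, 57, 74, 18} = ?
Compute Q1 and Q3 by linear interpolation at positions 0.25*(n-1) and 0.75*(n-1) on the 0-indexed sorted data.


Sorted: 9, 13, 15, 18, 22, 30, 51, 57, 57, 61, 65, 70, 74, 74, 88, 92
Q1 (25th %ile) = 21.0000
Q3 (75th %ile) = 71.0000
IQR = 71.0000 - 21.0000 = 50.0000

IQR = 50.0000


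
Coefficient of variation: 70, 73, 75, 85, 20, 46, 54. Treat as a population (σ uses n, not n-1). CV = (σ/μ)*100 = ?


Mean = 60.4286
SD = 20.5277
CV = (20.5277/60.4286)*100 = 33.9702%

CV = 33.9702%


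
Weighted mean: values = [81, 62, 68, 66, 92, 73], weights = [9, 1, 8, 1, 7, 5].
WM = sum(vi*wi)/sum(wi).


Numerator = 81*9 + 62*1 + 68*8 + 66*1 + 92*7 + 73*5 = 2410
Denominator = 9 + 1 + 8 + 1 + 7 + 5 = 31
WM = 2410/31 = 77.7419

WM = 77.7419


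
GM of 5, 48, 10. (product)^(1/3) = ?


Product = 5 × 48 × 10 = 2400
GM = 2400^(1/3) = 13.3887

GM = 13.3887


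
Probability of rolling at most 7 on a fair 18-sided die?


Favorable outcomes (roll ≤ 7): 7
Total outcomes = 18
P = 7/18 = 0.3889

P = 0.3889


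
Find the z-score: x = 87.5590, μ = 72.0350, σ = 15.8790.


z = (87.5590 - 72.0350)/15.8790
= 15.5240/15.8790
= 0.9776

z = 0.9776


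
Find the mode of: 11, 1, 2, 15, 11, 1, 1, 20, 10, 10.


Frequencies: 1:3, 2:1, 10:2, 11:2, 15:1, 20:1
Max frequency = 3
Mode = 1

Mode = 1


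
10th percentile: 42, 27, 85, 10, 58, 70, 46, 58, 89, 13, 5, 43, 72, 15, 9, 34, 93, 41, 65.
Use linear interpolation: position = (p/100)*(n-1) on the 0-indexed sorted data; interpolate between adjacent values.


Sorted: 5, 9, 10, 13, 15, 27, 34, 41, 42, 43, 46, 58, 58, 65, 70, 72, 85, 89, 93
n = 19
Index = 10/100 * 18 = 1.8000
Lower = data[1] = 9, Upper = data[2] = 10
P10 = 9 + 0.8000*(1) = 9.8000

P10 = 9.8000


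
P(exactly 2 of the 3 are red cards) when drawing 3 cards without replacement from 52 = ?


Hypergeometric: P(X=2) = C(26,2)·C(26,1) / C(52,3)
= 325 × 26 / 22100
= 8450/22100 = 0.3824

P = 0.3824


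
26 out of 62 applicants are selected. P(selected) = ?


P = 26/62 = 0.4194

P = 0.4194


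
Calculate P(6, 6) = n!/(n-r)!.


P(6,6) = 6!/0!
= 720/1
= 720

P(6,6) = 720


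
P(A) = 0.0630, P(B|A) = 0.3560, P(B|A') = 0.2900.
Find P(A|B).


P(B) = P(B|A)*P(A) + P(B|A')*P(A')
= 0.3560*0.0630 + 0.2900*0.9370
= 0.022428 + 0.271730 = 0.294158
P(A|B) = 0.022428/0.294158 = 0.0762

P(A|B) = 0.0762


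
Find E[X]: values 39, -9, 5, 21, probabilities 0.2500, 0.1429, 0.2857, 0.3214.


E[X] = 39*0.2500 - 9*0.1429 + 5*0.2857 + 21*0.3214
= 9.7500 - 1.2861 + 1.4285 + 6.7494
= 16.6418

E[X] = 16.6418


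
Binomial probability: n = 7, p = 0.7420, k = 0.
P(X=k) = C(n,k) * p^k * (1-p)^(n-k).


C(7,0) = 1
p^0 = 1.000000
(1-p)^7 = 7.609181e-05
P = 1 * 1.000000 * 7.609181e-05 = 7.6092e-05

P(X=0) = 7.6092e-05


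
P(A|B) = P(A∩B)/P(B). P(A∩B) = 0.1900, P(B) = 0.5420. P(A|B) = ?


P(A|B) = 0.1900/0.5420 = 0.3506

P(A|B) = 0.3506


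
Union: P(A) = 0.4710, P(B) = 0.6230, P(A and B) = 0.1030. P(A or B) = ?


P(A∪B) = 0.4710 + 0.6230 - 0.1030
= 1.0940 - 0.1030
= 0.9910

P(A∪B) = 0.9910


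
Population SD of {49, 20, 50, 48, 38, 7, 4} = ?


Mean = 30.8571
Variance = 349.8367
SD = sqrt(349.8367) = 18.7039

SD = 18.7039


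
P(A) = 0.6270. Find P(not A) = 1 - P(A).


P(not A) = 1 - 0.6270 = 0.3730

P(not A) = 0.3730


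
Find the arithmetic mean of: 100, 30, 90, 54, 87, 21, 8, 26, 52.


Sum = 100 + 30 + 90 + 54 + 87 + 21 + 8 + 26 + 52 = 468
n = 9
Mean = 468/9 = 52.0000

Mean = 52.0000


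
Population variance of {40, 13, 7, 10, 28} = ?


Mean = 19.6000
Squared deviations: 416.1600, 43.5600, 158.7600, 92.1600, 70.5600
Sum = 781.2000
Variance = 781.2000/5 = 156.2400

Variance = 156.2400


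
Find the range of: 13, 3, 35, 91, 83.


Max = 91, Min = 3
Range = 91 - 3 = 88

Range = 88


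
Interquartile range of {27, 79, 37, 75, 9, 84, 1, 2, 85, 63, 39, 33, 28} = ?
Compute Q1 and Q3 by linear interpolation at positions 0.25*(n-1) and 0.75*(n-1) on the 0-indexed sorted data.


Sorted: 1, 2, 9, 27, 28, 33, 37, 39, 63, 75, 79, 84, 85
Q1 (25th %ile) = 27.0000
Q3 (75th %ile) = 75.0000
IQR = 75.0000 - 27.0000 = 48.0000

IQR = 48.0000


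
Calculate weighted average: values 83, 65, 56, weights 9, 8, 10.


Numerator = 83*9 + 65*8 + 56*10 = 1827
Denominator = 9 + 8 + 10 = 27
WM = 1827/27 = 67.6667

WM = 67.6667


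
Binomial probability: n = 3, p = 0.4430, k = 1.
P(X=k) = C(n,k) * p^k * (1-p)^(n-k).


C(3,1) = 3
p^1 = 0.443000
(1-p)^2 = 0.310249
P = 3 * 0.443000 * 0.310249 = 0.4123

P(X=1) = 0.4123


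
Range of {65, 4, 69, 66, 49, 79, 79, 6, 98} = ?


Max = 98, Min = 4
Range = 98 - 4 = 94

Range = 94


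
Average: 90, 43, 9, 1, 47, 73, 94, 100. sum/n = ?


Sum = 90 + 43 + 9 + 1 + 47 + 73 + 94 + 100 = 457
n = 8
Mean = 457/8 = 57.1250

Mean = 57.1250


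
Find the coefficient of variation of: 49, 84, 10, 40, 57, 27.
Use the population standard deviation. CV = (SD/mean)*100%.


Mean = 44.5000
SD = 23.2863
CV = (23.2863/44.5000)*100 = 52.3287%

CV = 52.3287%


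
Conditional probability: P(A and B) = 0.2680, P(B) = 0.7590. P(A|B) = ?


P(A|B) = 0.2680/0.7590 = 0.3531

P(A|B) = 0.3531


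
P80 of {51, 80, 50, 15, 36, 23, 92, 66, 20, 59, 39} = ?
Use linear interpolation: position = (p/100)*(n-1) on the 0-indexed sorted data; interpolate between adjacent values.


Sorted: 15, 20, 23, 36, 39, 50, 51, 59, 66, 80, 92
n = 11
Index = 80/100 * 10 = 8.0000
Lower = data[8] = 66, Upper = data[9] = 80
P80 = 66 + 0*(14) = 66.0000

P80 = 66.0000


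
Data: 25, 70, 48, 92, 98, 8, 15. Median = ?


Sorted: 8, 15, 25, 48, 70, 92, 98
n = 7 (odd)
Middle value = 48

Median = 48


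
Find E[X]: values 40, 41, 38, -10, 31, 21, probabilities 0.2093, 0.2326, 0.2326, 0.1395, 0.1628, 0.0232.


E[X] = 40*0.2093 + 41*0.2326 + 38*0.2326 - 10*0.1395 + 31*0.1628 + 21*0.0232
= 8.3720 + 9.5366 + 8.8388 - 1.3950 + 5.0468 + 0.4872
= 30.8864

E[X] = 30.8864


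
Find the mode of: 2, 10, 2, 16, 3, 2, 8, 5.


Frequencies: 2:3, 3:1, 5:1, 8:1, 10:1, 16:1
Max frequency = 3
Mode = 2

Mode = 2


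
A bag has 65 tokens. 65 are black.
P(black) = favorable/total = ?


P = 65/65 = 1.0000

P = 1.0000


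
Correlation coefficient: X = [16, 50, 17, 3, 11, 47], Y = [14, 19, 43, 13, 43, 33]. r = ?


Mean X = 24.0000, Mean Y = 27.5000
SD X = 17.925773, SD Y = 12.750817
Cov = 1.333333
r = 1.333333/(17.925773*12.750817) = 0.0058

r = 0.0058


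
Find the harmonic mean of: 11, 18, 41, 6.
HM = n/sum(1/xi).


Sum of reciprocals = 1/11 + 1/18 + 1/41 + 1/6 = 0.337522
HM = 4/0.337522 = 11.8511

HM = 11.8511


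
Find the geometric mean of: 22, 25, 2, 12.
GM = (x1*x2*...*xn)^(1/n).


Product = 22 × 25 × 2 × 12 = 13200
GM = 13200^(1/4) = 10.7187

GM = 10.7187


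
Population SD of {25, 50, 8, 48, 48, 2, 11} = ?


Mean = 27.4286
Variance = 379.3878
SD = sqrt(379.3878) = 19.4779

SD = 19.4779


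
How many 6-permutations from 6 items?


P(6,6) = 6!/0!
= 720/1
= 720

P(6,6) = 720


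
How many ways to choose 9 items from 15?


C(15,9) = 15!/(9! × 6!)
= 1307674368000/(362880 × 720)
= 5005

C(15,9) = 5005


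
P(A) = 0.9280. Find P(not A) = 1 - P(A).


P(not A) = 1 - 0.9280 = 0.0720

P(not A) = 0.0720


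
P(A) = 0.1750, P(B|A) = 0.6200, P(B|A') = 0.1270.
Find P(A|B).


P(B) = P(B|A)*P(A) + P(B|A')*P(A')
= 0.6200*0.1750 + 0.1270*0.8250
= 0.108500 + 0.104775 = 0.213275
P(A|B) = 0.108500/0.213275 = 0.5087

P(A|B) = 0.5087


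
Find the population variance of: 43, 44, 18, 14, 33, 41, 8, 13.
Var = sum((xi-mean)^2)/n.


Mean = 26.7500
Squared deviations: 264.0625, 297.5625, 76.5625, 162.5625, 39.0625, 203.0625, 351.5625, 189.0625
Sum = 1583.5000
Variance = 1583.5000/8 = 197.9375

Variance = 197.9375


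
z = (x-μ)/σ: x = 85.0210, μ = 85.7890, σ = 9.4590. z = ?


z = (85.0210 - 85.7890)/9.4590
= -0.7680/9.4590
= -0.0812

z = -0.0812


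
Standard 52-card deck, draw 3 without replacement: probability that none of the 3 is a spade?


P(no spades) = (39/52) × (38/51) × (37/50)
= 0.4135

P = 0.4135


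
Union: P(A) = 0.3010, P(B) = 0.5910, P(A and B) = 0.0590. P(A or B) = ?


P(A∪B) = 0.3010 + 0.5910 - 0.0590
= 0.8920 - 0.0590
= 0.8330

P(A∪B) = 0.8330


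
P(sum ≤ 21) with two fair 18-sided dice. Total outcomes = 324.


Total outcomes = 18×18 = 324
Favorable (sum ≤ 21): 204
P = 204/324 = 0.6296

P = 0.6296


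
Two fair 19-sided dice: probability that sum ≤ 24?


Total outcomes = 19×19 = 361
Favorable (sum ≤ 24): 256
P = 256/361 = 0.7091

P = 0.7091


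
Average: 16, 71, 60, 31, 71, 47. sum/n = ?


Sum = 16 + 71 + 60 + 31 + 71 + 47 = 296
n = 6
Mean = 296/6 = 49.3333

Mean = 49.3333


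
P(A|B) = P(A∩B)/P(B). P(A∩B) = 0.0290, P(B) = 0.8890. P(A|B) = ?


P(A|B) = 0.0290/0.8890 = 0.0326

P(A|B) = 0.0326


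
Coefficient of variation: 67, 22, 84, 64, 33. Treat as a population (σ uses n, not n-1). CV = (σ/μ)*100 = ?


Mean = 54.0000
SD = 22.9521
CV = (22.9521/54.0000)*100 = 42.5039%

CV = 42.5039%


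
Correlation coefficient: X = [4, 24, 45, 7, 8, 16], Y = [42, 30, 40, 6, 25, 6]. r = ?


Mean X = 17.3333, Mean Y = 24.8333
SD X = 14.043583, SD Y = 14.496168
Cov = 73.888889
r = 73.888889/(14.043583*14.496168) = 0.3630

r = 0.3630


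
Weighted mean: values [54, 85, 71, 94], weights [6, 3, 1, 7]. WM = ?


Numerator = 54*6 + 85*3 + 71*1 + 94*7 = 1308
Denominator = 6 + 3 + 1 + 7 = 17
WM = 1308/17 = 76.9412

WM = 76.9412


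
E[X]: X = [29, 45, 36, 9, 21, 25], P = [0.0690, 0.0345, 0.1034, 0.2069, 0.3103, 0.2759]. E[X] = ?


E[X] = 29*0.0690 + 45*0.0345 + 36*0.1034 + 9*0.2069 + 21*0.3103 + 25*0.2759
= 2.0010 + 1.5525 + 3.7224 + 1.8621 + 6.5163 + 6.8975
= 22.5518

E[X] = 22.5518


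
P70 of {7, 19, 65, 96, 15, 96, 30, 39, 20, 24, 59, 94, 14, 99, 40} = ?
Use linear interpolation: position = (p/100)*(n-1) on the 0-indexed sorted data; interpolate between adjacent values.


Sorted: 7, 14, 15, 19, 20, 24, 30, 39, 40, 59, 65, 94, 96, 96, 99
n = 15
Index = 70/100 * 14 = 9.8000
Lower = data[9] = 59, Upper = data[10] = 65
P70 = 59 + 0.8000*(6) = 63.8000

P70 = 63.8000


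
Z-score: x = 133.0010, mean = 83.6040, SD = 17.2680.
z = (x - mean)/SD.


z = (133.0010 - 83.6040)/17.2680
= 49.3970/17.2680
= 2.8606

z = 2.8606


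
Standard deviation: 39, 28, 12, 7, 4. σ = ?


Mean = 18.0000
Variance = 178.8000
SD = sqrt(178.8000) = 13.3716

SD = 13.3716


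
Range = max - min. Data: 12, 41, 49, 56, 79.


Max = 79, Min = 12
Range = 79 - 12 = 67

Range = 67


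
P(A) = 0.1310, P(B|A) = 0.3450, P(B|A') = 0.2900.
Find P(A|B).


P(B) = P(B|A)*P(A) + P(B|A')*P(A')
= 0.3450*0.1310 + 0.2900*0.8690
= 0.045195 + 0.252010 = 0.297205
P(A|B) = 0.045195/0.297205 = 0.1521

P(A|B) = 0.1521


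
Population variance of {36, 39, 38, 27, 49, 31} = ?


Mean = 36.6667
Squared deviations: 0.4444, 5.4444, 1.7778, 93.4444, 152.1111, 32.1111
Sum = 285.3333
Variance = 285.3333/6 = 47.5556

Variance = 47.5556


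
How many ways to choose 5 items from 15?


C(15,5) = 15!/(5! × 10!)
= 1307674368000/(120 × 3628800)
= 3003

C(15,5) = 3003


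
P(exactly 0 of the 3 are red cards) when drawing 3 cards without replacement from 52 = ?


Hypergeometric: P(X=0) = C(26,0)·C(26,3) / C(52,3)
= 1 × 2600 / 22100
= 2600/22100 = 0.1176

P = 0.1176


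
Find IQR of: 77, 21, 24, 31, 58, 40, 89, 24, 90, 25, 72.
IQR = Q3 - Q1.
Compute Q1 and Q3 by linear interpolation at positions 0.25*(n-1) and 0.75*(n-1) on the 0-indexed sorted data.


Sorted: 21, 24, 24, 25, 31, 40, 58, 72, 77, 89, 90
Q1 (25th %ile) = 24.5000
Q3 (75th %ile) = 74.5000
IQR = 74.5000 - 24.5000 = 50.0000

IQR = 50.0000


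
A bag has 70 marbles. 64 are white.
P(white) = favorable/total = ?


P = 64/70 = 0.9143

P = 0.9143


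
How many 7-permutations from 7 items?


P(7,7) = 7!/0!
= 5040/1
= 5040

P(7,7) = 5040


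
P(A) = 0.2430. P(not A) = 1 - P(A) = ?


P(not A) = 1 - 0.2430 = 0.7570

P(not A) = 0.7570


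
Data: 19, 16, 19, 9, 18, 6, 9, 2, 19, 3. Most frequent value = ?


Frequencies: 2:1, 3:1, 6:1, 9:2, 16:1, 18:1, 19:3
Max frequency = 3
Mode = 19

Mode = 19


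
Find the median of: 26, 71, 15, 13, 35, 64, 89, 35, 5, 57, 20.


Sorted: 5, 13, 15, 20, 26, 35, 35, 57, 64, 71, 89
n = 11 (odd)
Middle value = 35

Median = 35


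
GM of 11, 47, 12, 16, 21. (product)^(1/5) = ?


Product = 11 × 47 × 12 × 16 × 21 = 2084544
GM = 2084544^(1/5) = 18.3570

GM = 18.3570


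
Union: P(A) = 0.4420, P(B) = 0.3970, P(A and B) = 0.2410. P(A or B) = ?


P(A∪B) = 0.4420 + 0.3970 - 0.2410
= 0.8390 - 0.2410
= 0.5980

P(A∪B) = 0.5980


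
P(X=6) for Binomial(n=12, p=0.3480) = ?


C(12,6) = 924
p^6 = 0.001776
(1-p)^6 = 0.076822
P = 924 * 0.001776 * 0.076822 = 0.1261

P(X=6) = 0.1261


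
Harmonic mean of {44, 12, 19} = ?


Sum of reciprocals = 1/44 + 1/12 + 1/19 = 0.158692
HM = 3/0.158692 = 18.9045

HM = 18.9045


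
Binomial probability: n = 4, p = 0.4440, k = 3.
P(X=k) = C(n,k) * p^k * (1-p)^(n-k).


C(4,3) = 4
p^3 = 0.087528
(1-p)^1 = 0.556000
P = 4 * 0.087528 * 0.556000 = 0.1947

P(X=3) = 0.1947


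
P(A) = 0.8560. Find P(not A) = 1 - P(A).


P(not A) = 1 - 0.8560 = 0.1440

P(not A) = 0.1440


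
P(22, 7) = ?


P(22,7) = 22!/15!
= 1124000727777607680000/1307674368000
= 859541760

P(22,7) = 859541760


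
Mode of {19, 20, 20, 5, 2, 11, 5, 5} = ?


Frequencies: 2:1, 5:3, 11:1, 19:1, 20:2
Max frequency = 3
Mode = 5

Mode = 5


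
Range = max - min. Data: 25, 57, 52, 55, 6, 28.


Max = 57, Min = 6
Range = 57 - 6 = 51

Range = 51


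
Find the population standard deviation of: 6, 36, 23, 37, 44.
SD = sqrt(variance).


Mean = 29.2000
Variance = 180.5600
SD = sqrt(180.5600) = 13.4373

SD = 13.4373


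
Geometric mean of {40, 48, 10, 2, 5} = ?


Product = 40 × 48 × 10 × 2 × 5 = 192000
GM = 192000^(1/5) = 11.3936

GM = 11.3936


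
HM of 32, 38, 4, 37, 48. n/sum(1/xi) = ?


Sum of reciprocals = 1/32 + 1/38 + 1/4 + 1/37 + 1/48 = 0.355426
HM = 5/0.355426 = 14.0676

HM = 14.0676


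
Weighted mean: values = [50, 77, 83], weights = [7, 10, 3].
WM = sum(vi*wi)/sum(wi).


Numerator = 50*7 + 77*10 + 83*3 = 1369
Denominator = 7 + 10 + 3 = 20
WM = 1369/20 = 68.4500

WM = 68.4500


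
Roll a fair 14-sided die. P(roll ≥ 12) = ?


Favorable outcomes (roll ≥ 12): 3
Total outcomes = 14
P = 3/14 = 0.2143

P = 0.2143


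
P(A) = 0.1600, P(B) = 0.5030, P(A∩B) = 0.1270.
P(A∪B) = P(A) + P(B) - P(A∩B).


P(A∪B) = 0.1600 + 0.5030 - 0.1270
= 0.6630 - 0.1270
= 0.5360

P(A∪B) = 0.5360


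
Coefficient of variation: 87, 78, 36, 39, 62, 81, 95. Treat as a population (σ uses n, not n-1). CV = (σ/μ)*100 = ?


Mean = 68.2857
SD = 21.5785
CV = (21.5785/68.2857)*100 = 31.6003%

CV = 31.6003%


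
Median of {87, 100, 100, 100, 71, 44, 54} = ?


Sorted: 44, 54, 71, 87, 100, 100, 100
n = 7 (odd)
Middle value = 87

Median = 87
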